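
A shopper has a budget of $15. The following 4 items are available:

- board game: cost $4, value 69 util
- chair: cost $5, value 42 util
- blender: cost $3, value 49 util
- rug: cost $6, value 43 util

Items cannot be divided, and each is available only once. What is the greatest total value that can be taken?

This is a 0/1 knapsack; check combinations near the capacity.
- board game+blender+rug: cost 4+3+6=13, value 69+49+43=161
- board game+chair+blender: cost 4+5+3=12, value 69+42+49=160
- board game+chair+rug: cost 4+5+6=15, value 69+42+43=154
- chair+blender+rug: cost 5+3+6=14, value 42+49+43=134
Best: 161 util.

161 util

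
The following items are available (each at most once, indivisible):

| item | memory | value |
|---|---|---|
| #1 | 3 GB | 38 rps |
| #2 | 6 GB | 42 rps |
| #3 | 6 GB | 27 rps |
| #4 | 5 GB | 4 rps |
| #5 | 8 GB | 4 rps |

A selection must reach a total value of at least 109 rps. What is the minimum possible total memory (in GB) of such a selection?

20

Subsets with value ≥ 109, sorted by total memory:
- #1+#2+#3+#4: memory 20, value 111
- #1+#2+#3+#5: memory 23, value 111
Minimum memory: 20 GB.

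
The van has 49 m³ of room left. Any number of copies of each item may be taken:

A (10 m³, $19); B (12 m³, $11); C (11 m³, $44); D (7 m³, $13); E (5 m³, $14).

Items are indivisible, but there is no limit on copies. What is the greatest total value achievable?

Best value-per-unit is C at 44/11; filling with it alone gives 4×44 = 176.
Optimal mix: 4×C + 1×E → volume 49, value 190.

$190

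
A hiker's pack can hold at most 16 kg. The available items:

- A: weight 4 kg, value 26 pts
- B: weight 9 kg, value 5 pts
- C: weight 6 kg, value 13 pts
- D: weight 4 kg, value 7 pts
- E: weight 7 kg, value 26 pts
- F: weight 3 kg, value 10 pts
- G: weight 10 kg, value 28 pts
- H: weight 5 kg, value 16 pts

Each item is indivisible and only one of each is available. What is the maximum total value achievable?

68 pts

Check high-value combinations within 16 kg:
- A+E+H: weight 4+7+5=16, value 26+26+16=68
- A+E+F: weight 4+7+3=14, value 26+26+10=62
- A+D+E: weight 4+4+7=15, value 26+7+26=59
- A+D+F+H: weight 4+4+3+5=16, value 26+7+10+16=59
- A+C+H: weight 4+6+5=15, value 26+13+16=55
Best: 68 pts.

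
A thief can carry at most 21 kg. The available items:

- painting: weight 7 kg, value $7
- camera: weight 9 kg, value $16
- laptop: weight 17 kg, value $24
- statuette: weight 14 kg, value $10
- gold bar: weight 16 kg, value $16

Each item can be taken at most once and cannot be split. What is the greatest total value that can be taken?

Check high-value combinations within 21 kg:
- laptop: weight 17, value 24
- painting+camera: weight 7+9=16, value 7+16=23
- painting+statuette: weight 7+14=21, value 7+10=17
- camera: weight 9, value 16
- gold bar: weight 16, value 16
Best: $24.

$24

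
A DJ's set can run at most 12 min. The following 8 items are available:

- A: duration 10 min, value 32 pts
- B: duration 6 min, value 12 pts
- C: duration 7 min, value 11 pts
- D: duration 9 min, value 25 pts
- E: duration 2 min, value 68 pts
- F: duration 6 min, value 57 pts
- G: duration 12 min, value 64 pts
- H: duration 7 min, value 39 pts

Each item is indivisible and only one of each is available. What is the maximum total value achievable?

125 pts

Check high-value combinations within 12 min:
- E+F: duration 2+6=8, value 68+57=125
- E+H: duration 2+7=9, value 68+39=107
- A+E: duration 10+2=12, value 32+68=100
- D+E: duration 9+2=11, value 25+68=93
- B+E: duration 6+2=8, value 12+68=80
Best: 125 pts.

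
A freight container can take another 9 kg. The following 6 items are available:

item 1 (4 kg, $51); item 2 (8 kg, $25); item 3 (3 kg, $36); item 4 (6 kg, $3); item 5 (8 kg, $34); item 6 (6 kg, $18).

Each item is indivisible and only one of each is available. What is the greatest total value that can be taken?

$87

Check high-value combinations within 9 kg:
- item 1+item 3: weight 4+3=7, value 51+36=87
- item 3+item 6: weight 3+6=9, value 36+18=54
- item 1: weight 4, value 51
- item 3+item 4: weight 3+6=9, value 36+3=39
Best: $87.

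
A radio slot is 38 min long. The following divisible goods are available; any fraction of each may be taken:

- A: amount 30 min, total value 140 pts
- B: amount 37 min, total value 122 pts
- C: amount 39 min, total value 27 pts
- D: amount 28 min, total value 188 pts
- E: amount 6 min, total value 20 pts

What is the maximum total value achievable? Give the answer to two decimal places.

Take in order of value per unit:
- D (188/28 per unit): all 28 → value 188, running total 188.00
- A (140/30 per unit): 10 of 30 → value 10×140/30 = 46.6667, running total 234.67
Total 234.67.

234.67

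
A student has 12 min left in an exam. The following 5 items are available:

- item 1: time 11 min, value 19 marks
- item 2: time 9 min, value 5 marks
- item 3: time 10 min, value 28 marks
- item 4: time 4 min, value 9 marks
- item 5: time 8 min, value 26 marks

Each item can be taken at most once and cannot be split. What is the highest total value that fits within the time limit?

35 marks

Check high-value combinations within 12 min:
- item 4+item 5: time 4+8=12, value 9+26=35
- item 3: time 10, value 28
- item 5: time 8, value 26
Best: 35 marks.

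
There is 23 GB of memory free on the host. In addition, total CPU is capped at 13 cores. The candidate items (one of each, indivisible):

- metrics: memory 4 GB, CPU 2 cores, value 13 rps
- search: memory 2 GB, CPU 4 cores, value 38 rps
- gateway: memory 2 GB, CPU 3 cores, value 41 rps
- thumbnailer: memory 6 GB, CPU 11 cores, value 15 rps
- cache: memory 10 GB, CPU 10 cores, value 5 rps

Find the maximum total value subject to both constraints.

Feasible sets respecting both limits:
- metrics+search+gateway: memory 8, CPU 9, value 92
- search+gateway: memory 4, CPU 7, value 79
- metrics+gateway: memory 6, CPU 5, value 54
- metrics+search: memory 6, CPU 6, value 51
Best: 92 rps.

92 rps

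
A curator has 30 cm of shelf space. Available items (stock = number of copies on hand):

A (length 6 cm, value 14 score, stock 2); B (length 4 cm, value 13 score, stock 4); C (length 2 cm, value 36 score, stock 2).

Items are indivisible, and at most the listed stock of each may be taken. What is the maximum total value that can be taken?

Best selections within length 30 and stock limits:
- 2×A + 3×B + 2×C: length 28, value 139
- 1×A + 4×B + 2×C: length 26, value 138
- 2×A + 2×B + 2×C: length 24, value 126
Best: 139 score.

139 score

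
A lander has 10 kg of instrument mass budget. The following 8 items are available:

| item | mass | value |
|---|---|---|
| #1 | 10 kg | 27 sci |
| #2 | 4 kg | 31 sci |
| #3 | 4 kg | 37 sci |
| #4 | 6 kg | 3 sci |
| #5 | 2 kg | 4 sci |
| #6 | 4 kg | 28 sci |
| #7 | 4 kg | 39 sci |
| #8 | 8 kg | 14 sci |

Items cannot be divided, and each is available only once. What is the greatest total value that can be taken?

Check high-value combinations within 10 kg:
- #3+#5+#7: mass 4+2+4=10, value 37+4+39=80
- #3+#7: mass 4+4=8, value 37+39=76
- #2+#5+#7: mass 4+2+4=10, value 31+4+39=74
- #2+#3+#5: mass 4+4+2=10, value 31+37+4=72
- #5+#6+#7: mass 2+4+4=10, value 4+28+39=71
Best: 80 sci.

80 sci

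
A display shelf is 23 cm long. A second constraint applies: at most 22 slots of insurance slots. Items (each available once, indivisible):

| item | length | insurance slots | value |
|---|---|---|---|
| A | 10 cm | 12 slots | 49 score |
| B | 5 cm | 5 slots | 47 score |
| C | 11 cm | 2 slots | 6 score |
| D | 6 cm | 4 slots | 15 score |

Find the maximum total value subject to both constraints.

111 score

Feasible sets respecting both limits:
- A+B+D: length 21, insurance slots 21, value 111
- A+B: length 15, insurance slots 17, value 96
- B+C+D: length 22, insurance slots 11, value 68
Best: 111 score.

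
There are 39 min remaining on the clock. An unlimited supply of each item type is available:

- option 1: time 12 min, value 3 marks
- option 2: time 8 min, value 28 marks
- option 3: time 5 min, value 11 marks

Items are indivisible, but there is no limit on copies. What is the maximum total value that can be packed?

Best value-per-unit is option 2 at 28/8; filling with it alone gives 4×28 = 112.
Optimal mix: 4×option 2 + 1×option 3 → time 37, value 123.

123 marks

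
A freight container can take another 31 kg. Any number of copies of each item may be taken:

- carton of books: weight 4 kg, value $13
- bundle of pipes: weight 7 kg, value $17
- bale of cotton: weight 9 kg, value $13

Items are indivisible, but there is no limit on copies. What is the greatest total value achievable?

$95

Best value-per-unit is carton of books at 13/4; filling with it alone gives 7×13 = 91.
Optimal mix: 6×carton of books + 1×bundle of pipes → weight 31, value 95.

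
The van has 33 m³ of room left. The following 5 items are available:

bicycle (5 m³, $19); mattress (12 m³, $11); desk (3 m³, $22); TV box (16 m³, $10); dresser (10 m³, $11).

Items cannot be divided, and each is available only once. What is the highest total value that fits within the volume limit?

$63

Check high-value combinations within 33 m³:
- bicycle+mattress+desk+dresser: volume 5+12+3+10=30, value 19+11+22+11=63
- bicycle+desk+dresser: volume 5+3+10=18, value 19+22+11=52
- bicycle+mattress+desk: volume 5+12+3=20, value 19+11+22=52
- bicycle+desk+TV box: volume 5+3+16=24, value 19+22+10=51
- mattress+desk+dresser: volume 12+3+10=25, value 11+22+11=44
Best: $63.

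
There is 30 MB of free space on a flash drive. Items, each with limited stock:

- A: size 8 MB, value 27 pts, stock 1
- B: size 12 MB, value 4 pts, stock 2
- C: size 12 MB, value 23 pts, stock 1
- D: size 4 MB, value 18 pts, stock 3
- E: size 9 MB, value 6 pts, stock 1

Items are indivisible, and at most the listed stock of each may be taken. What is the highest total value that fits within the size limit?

Top feasible selections:
- 1×A + 3×D + 1×E: size 29, value 87
- 1×A + 1×C + 2×D: size 28, value 86
- 1×A + 3×D: size 20, value 81
Best: 87 pts.

87 pts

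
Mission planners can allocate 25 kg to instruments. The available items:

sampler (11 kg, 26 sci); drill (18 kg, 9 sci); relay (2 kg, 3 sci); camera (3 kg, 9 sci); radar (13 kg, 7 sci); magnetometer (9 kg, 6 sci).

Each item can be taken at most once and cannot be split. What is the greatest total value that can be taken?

Check high-value combinations within 25 kg:
- sampler+relay+camera+magnetometer: mass 11+2+3+9=25, value 26+3+9+6=44
- sampler+camera+magnetometer: mass 11+3+9=23, value 26+9+6=41
- sampler+relay+camera: mass 11+2+3=16, value 26+3+9=38
- sampler+camera: mass 11+3=14, value 26+9=35
Best: 44 sci.

44 sci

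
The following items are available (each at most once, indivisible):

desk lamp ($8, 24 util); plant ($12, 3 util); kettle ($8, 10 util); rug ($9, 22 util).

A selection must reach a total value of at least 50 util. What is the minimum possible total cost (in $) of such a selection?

Subsets with value ≥ 50, sorted by total cost:
- desk lamp+kettle+rug: cost 25, value 56
- desk lamp+plant+kettle+rug: cost 37, value 59
Minimum cost: 25 $.

25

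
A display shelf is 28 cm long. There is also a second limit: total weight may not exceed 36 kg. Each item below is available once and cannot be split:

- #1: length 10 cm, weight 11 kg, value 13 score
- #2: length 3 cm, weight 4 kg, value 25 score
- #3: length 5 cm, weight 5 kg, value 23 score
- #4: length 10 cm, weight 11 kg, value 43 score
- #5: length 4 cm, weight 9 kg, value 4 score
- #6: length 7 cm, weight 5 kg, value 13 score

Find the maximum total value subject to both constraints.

Feasible sets respecting both limits:
- #1+#2+#3+#4: length 28, weight 31, value 104
- #2+#3+#4+#6: length 25, weight 25, value 104
- #2+#3+#4+#5: length 22, weight 29, value 95
Best: 104 score.

104 score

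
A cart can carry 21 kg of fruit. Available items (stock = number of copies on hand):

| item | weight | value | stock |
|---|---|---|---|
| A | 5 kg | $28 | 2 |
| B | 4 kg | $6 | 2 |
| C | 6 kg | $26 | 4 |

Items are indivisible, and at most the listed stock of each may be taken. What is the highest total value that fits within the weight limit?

$88

Best selections within weight 21 and stock limits:
- 2×A + 1×B + 1×C: weight 20, value 88
- 1×A + 1×B + 2×C: weight 21, value 86
- 2×A + 1×C: weight 16, value 82
Best: $88.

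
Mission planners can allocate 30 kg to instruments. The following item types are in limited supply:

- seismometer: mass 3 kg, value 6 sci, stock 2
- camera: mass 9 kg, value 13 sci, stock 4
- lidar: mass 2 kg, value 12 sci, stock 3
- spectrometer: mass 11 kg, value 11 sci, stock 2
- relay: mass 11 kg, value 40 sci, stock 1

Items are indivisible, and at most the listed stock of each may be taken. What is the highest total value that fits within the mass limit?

95 sci

Best selections within mass 30 and stock limits:
- 1×seismometer + 1×camera + 3×lidar + 1×relay: mass 29, value 95
- 1×camera + 3×lidar + 1×relay: mass 26, value 89
Best: 95 sci.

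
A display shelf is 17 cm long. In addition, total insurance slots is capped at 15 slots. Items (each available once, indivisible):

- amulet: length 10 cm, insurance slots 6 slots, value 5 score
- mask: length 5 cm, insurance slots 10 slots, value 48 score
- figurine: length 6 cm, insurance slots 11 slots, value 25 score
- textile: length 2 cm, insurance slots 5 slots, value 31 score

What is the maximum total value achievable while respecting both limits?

Feasible sets respecting both limits:
- mask+textile: length 7, insurance slots 15, value 79
- mask: length 5, insurance slots 10, value 48
- amulet+textile: length 12, insurance slots 11, value 36
Best: 79 score.

79 score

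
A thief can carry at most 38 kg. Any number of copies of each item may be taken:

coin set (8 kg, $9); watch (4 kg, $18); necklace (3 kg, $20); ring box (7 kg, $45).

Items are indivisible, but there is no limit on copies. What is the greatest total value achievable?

Best value-per-unit is necklace at 20/3; filling with it alone gives 12×20 = 240.
Optimal mix: 8×necklace + 2×ring box → weight 38, value 250.

$250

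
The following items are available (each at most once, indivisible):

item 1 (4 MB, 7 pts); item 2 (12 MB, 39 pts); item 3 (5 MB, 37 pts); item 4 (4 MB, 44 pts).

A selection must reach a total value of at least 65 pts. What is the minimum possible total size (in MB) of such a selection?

9

Subsets with value ≥ 65, sorted by total size:
- item 3+item 4: size 9, value 81
- item 1+item 3+item 4: size 13, value 88
- item 2+item 4: size 16, value 83
Minimum size: 9 MB.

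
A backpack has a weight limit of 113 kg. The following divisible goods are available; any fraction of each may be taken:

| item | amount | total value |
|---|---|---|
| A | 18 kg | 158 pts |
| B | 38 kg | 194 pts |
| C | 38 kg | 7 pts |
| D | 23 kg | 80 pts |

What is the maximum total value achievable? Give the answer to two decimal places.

Take in order of value per unit:
- A (158/18 per unit): all 18 → value 158, running total 158.00
- B (194/38 per unit): all 38 → value 194, running total 352.00
- D (80/23 per unit): all 23 → value 80, running total 432.00
- C (7/38 per unit): 34 of 38 → value 34×7/38 = 6.2632, running total 438.26
Total 438.26.

438.26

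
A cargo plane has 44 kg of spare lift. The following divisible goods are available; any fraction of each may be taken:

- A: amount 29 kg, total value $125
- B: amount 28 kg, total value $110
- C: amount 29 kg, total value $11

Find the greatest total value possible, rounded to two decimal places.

Take in order of value per unit:
- A (125/29 per unit): all 29 → value 125, running total 125.00
- B (110/28 per unit): 15 of 28 → value 15×110/28 = 58.9286, running total 183.93
Total 183.93.

183.93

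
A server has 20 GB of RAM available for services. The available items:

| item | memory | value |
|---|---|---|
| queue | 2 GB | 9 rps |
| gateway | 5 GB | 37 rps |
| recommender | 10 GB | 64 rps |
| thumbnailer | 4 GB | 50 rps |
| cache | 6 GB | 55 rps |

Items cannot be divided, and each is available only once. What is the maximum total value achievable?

Check high-value combinations within 20 GB:
- recommender+thumbnailer+cache: memory 10+4+6=20, value 64+50+55=169
- queue+gateway+thumbnailer+cache: memory 2+5+4+6=17, value 9+37+50+55=151
- gateway+recommender+thumbnailer: memory 5+10+4=19, value 37+64+50=151
- gateway+thumbnailer+cache: memory 5+4+6=15, value 37+50+55=142
Best: 169 rps.

169 rps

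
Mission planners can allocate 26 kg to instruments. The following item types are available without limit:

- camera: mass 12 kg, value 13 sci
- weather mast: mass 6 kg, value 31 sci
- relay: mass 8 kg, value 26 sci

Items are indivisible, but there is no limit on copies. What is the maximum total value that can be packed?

124 sci

Best value-per-unit is weather mast at 31/6, and filling with it alone uses mass 4×6=24. No mix of the others beats 4×31 = 124.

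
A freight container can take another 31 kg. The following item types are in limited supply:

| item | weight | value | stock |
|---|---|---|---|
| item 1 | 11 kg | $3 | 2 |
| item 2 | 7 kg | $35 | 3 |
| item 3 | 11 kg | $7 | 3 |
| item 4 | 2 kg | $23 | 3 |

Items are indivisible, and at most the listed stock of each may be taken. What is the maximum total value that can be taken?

$174

Best selections within weight 31 and stock limits:
- 3×item 2 + 3×item 4: weight 27, value 174
- 3×item 2 + 2×item 4: weight 25, value 151
Best: $174.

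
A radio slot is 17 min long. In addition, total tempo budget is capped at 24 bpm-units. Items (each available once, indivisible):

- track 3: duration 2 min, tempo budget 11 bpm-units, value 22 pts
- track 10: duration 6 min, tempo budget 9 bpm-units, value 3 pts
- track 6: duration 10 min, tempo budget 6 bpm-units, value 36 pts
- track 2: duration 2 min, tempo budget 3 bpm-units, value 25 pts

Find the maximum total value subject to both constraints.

83 pts

Feasible sets respecting both limits:
- track 3+track 6+track 2: duration 14, tempo budget 20, value 83
- track 6+track 2: duration 12, tempo budget 9, value 61
- track 3+track 6: duration 12, tempo budget 17, value 58
- track 3+track 10+track 2: duration 10, tempo budget 23, value 50
Best: 83 pts.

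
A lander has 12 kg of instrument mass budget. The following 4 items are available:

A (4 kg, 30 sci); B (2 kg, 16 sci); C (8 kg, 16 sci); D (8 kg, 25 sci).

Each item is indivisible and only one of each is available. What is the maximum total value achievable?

Check high-value combinations within 12 kg:
- A+D: mass 4+8=12, value 30+25=55
- A+B: mass 4+2=6, value 30+16=46
- A+C: mass 4+8=12, value 30+16=46
Best: 55 sci.

55 sci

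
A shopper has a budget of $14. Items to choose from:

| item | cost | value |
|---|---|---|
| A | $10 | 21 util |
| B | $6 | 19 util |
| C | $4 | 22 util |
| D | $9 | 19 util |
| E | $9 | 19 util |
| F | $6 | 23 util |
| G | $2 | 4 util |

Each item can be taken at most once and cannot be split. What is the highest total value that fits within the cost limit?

49 util

Check high-value combinations within $14:
- C+F+G: cost 4+6+2=12, value 22+23+4=49
- B+F+G: cost 6+6+2=14, value 19+23+4=46
- C+F: cost 4+6=10, value 22+23=45
- B+C+G: cost 6+4+2=12, value 19+22+4=45
- A+C: cost 10+4=14, value 21+22=43
Best: 49 util.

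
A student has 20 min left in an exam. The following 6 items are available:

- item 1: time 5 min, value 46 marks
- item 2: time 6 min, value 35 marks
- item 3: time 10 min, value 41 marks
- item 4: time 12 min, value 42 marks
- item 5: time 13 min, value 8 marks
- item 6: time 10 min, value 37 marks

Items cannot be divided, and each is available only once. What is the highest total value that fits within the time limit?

This is a 0/1 knapsack; check combinations near the capacity.
- item 1+item 4: time 5+12=17, value 46+42=88
- item 1+item 3: time 5+10=15, value 46+41=87
- item 1+item 6: time 5+10=15, value 46+37=83
Best: 88 marks.

88 marks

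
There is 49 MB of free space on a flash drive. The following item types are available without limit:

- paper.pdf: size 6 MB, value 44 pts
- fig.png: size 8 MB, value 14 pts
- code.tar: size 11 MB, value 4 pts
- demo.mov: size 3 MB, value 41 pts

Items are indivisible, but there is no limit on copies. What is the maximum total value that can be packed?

Best value-per-unit is demo.mov at 41/3, and filling with it alone uses size 16×3=48. No mix of the others beats 16×41 = 656.

656 pts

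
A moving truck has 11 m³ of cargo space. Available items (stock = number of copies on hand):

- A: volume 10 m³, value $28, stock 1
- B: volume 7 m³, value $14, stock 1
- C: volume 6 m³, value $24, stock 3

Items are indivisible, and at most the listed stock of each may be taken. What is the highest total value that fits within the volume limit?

$28

Best selections within volume 11 and stock limits:
- 1×A: volume 10, value 28
- 1×C: volume 6, value 24
- 1×B: volume 7, value 14
Best: $28.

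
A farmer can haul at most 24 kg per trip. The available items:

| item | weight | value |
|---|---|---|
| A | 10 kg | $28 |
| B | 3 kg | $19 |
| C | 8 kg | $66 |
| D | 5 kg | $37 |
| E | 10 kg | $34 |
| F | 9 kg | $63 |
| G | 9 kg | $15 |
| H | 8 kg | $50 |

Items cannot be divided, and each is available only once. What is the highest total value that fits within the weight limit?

Check high-value combinations within 24 kg:
- B+C+D+H: weight 3+8+5+8=24, value 19+66+37+50=172
- C+D+F: weight 8+5+9=22, value 66+37+63=166
- C+D+H: weight 8+5+8=21, value 66+37+50=153
- D+F+H: weight 5+9+8=22, value 37+63+50=150
- B+C+F: weight 3+8+9=20, value 19+66+63=148
Best: $172.

$172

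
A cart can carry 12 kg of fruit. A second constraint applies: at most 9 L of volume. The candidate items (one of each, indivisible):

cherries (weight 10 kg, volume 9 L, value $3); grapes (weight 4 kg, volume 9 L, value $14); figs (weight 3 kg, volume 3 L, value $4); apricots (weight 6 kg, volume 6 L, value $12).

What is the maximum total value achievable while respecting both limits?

$16

Feasible sets respecting both limits:
- figs+apricots: weight 9, volume 9, value 16
- grapes: weight 4, volume 9, value 14
- apricots: weight 6, volume 6, value 12
- figs: weight 3, volume 3, value 4
Best: $16.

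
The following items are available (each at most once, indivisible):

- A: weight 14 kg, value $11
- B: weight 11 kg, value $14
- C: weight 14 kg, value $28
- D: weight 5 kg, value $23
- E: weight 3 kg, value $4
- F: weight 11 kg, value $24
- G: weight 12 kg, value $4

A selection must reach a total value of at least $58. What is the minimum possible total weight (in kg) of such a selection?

27

Subsets with value ≥ 58, sorted by total weight:
- B+D+F: weight 27, value 61
- C+D+F: weight 30, value 75
Minimum weight: 27 kg.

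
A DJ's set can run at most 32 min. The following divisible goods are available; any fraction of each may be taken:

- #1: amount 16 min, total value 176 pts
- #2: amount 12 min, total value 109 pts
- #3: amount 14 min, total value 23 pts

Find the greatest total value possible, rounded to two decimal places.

Take in order of value per unit:
- #1 (176/16 per unit): all 16 → value 176, running total 176.00
- #2 (109/12 per unit): all 12 → value 109, running total 285.00
- #3 (23/14 per unit): 4 of 14 → value 4×23/14 = 6.5714, running total 291.57
Total 291.57.

291.57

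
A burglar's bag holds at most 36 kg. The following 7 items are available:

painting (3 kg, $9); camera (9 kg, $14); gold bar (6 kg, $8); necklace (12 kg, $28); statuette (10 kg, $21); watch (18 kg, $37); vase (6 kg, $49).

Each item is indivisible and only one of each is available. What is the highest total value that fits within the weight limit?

Check high-value combinations within 36 kg:
- necklace+watch+vase: weight 12+18+6=36, value 28+37+49=114
- painting+camera+watch+vase: weight 3+9+18+6=36, value 9+14+37+49=109
- painting+camera+gold bar+necklace+vase: weight 3+9+6+12+6=36, value 9+14+8+28+49=108
- painting+necklace+statuette+vase: weight 3+12+10+6=31, value 9+28+21+49=107
Best: $114.

$114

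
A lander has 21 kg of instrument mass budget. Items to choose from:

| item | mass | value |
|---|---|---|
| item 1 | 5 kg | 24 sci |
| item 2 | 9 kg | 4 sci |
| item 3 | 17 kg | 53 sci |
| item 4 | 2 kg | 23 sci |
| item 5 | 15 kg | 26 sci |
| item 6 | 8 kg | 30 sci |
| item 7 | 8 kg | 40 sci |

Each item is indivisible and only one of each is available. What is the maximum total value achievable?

94 sci

Check high-value combinations within 21 kg:
- item 1+item 6+item 7: mass 5+8+8=21, value 24+30+40=94
- item 4+item 6+item 7: mass 2+8+8=18, value 23+30+40=93
- item 1+item 4+item 7: mass 5+2+8=15, value 24+23+40=87
Best: 94 sci.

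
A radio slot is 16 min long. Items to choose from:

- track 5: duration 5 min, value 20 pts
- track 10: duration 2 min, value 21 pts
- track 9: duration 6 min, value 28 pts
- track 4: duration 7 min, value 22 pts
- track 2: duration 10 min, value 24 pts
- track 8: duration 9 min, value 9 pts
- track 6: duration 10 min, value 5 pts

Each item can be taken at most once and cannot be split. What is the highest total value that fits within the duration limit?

71 pts

Check high-value combinations within 16 min:
- track 10+track 9+track 4: duration 2+6+7=15, value 21+28+22=71
- track 5+track 10+track 9: duration 5+2+6=13, value 20+21+28=69
- track 5+track 10+track 4: duration 5+2+7=14, value 20+21+22=63
- track 9+track 2: duration 6+10=16, value 28+24=52
Best: 71 pts.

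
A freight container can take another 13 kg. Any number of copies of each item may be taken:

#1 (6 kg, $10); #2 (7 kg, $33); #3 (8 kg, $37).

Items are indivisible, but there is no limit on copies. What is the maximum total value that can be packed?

Best value-per-unit is #2 at 33/7; filling with it alone gives 1×33 = 33.
Optimal mix: 1×#1 + 1×#2 → weight 13, value 43.

$43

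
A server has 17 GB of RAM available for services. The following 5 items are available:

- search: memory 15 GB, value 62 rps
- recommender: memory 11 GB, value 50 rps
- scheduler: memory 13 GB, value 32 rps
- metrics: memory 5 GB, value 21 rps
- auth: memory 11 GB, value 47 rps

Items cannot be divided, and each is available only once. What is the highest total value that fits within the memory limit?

71 rps

Check high-value combinations within 17 GB:
- recommender+metrics: memory 11+5=16, value 50+21=71
- metrics+auth: memory 5+11=16, value 21+47=68
- search: memory 15, value 62
- recommender: memory 11, value 50
- auth: memory 11, value 47
Best: 71 rps.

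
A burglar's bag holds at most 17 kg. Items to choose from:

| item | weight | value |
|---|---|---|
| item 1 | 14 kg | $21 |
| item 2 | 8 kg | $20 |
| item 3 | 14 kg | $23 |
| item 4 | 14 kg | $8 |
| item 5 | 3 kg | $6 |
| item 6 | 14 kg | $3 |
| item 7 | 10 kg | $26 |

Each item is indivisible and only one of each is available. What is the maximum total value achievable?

Check high-value combinations within 17 kg:
- item 5+item 7: weight 3+10=13, value 6+26=32
- item 3+item 5: weight 14+3=17, value 23+6=29
- item 1+item 5: weight 14+3=17, value 21+6=27
- item 7: weight 10, value 26
Best: $32.

$32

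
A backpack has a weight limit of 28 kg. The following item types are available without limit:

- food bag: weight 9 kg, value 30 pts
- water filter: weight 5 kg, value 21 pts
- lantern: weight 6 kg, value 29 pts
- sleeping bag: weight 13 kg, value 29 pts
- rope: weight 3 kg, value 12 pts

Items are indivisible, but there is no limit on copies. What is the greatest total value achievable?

Best value-per-unit is lantern at 29/6; filling with it alone gives 4×29 = 116.
Optimal mix: 2×water filter + 3×lantern → weight 28, value 129.

129 pts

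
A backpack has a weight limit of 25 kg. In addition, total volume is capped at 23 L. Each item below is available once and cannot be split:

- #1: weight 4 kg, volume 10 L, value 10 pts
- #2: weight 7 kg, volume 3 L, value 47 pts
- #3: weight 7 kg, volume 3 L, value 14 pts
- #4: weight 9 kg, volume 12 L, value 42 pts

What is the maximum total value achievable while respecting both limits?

103 pts

Feasible sets respecting both limits:
- #2+#3+#4: weight 23, volume 18, value 103
- #2+#4: weight 16, volume 15, value 89
- #1+#2+#3: weight 18, volume 16, value 71
- #2+#3: weight 14, volume 6, value 61
Best: 103 pts.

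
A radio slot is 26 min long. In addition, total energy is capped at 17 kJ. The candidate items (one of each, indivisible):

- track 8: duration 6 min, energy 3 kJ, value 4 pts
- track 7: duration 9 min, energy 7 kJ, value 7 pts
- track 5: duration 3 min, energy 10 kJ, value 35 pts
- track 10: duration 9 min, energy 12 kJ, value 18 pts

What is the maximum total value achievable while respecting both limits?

42 pts

Feasible sets respecting both limits:
- track 7+track 5: duration 12, energy 17, value 42
- track 8+track 5: duration 9, energy 13, value 39
- track 5: duration 3, energy 10, value 35
Best: 42 pts.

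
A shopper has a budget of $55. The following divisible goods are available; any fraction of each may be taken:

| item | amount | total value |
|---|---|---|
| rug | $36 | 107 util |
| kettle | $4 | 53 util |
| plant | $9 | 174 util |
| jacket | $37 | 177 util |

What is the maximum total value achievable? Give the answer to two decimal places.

Take in order of value per unit:
- plant (174/9 per unit): all 9 → value 174, running total 174.00
- kettle (53/4 per unit): all 4 → value 53, running total 227.00
- jacket (177/37 per unit): all 37 → value 177, running total 404.00
- rug (107/36 per unit): 5 of 36 → value 5×107/36 = 14.8611, running total 418.86
Total 418.86.

418.86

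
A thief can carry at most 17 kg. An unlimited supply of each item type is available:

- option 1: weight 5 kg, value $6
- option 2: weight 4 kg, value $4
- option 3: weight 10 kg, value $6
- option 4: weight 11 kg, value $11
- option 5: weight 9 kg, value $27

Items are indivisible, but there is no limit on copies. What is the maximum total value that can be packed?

Best value-per-unit is option 5 at 27/9; filling with it alone gives 1×27 = 27.
Optimal mix: 2×option 2 + 1×option 5 → weight 17, value 35.

$35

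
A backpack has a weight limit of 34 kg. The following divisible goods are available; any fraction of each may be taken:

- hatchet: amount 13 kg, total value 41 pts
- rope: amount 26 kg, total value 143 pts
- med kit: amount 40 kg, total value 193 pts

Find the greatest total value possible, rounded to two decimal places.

Take in order of value per unit:
- rope (143/26 per unit): all 26 → value 143, running total 143.00
- med kit (193/40 per unit): 8 of 40 → value 8×193/40 = 38.6000, running total 181.60
Total 181.60.

181.60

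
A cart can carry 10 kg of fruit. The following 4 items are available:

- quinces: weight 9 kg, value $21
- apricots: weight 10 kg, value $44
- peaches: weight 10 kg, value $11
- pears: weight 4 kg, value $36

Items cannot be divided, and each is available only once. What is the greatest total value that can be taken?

$44

Check high-value combinations within 10 kg:
- apricots: weight 10, value 44
- pears: weight 4, value 36
- quinces: weight 9, value 21
- peaches: weight 10, value 11
Best: $44.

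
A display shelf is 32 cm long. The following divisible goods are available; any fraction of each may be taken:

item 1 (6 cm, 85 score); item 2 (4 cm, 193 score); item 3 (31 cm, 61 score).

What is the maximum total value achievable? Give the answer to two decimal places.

Take in order of value per unit:
- item 2 (193/4 per unit): all 4 → value 193, running total 193.00
- item 1 (85/6 per unit): all 6 → value 85, running total 278.00
- item 3 (61/31 per unit): 22 of 31 → value 22×61/31 = 43.2903, running total 321.29
Total 321.29.

321.29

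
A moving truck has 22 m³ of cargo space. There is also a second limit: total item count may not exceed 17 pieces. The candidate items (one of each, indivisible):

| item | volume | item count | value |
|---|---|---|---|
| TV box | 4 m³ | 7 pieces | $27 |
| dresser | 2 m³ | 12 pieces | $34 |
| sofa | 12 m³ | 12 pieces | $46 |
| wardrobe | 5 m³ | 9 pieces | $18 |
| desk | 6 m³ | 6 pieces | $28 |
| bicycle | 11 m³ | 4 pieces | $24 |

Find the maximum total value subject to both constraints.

Feasible sets respecting both limits:
- TV box+desk+bicycle: volume 21, item count 17, value 79
- dresser+bicycle: volume 13, item count 16, value 58
- TV box+desk: volume 10, item count 13, value 55
- desk+bicycle: volume 17, item count 10, value 52
Best: $79.

$79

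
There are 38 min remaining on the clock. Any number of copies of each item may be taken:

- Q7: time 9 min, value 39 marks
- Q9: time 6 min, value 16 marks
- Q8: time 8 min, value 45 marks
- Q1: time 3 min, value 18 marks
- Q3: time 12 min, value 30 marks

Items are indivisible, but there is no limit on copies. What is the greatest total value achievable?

Best value-per-unit is Q1 at 18/3; filling with it alone gives 12×18 = 216.
Optimal mix: 1×Q8 + 10×Q1 → time 38, value 225.

225 marks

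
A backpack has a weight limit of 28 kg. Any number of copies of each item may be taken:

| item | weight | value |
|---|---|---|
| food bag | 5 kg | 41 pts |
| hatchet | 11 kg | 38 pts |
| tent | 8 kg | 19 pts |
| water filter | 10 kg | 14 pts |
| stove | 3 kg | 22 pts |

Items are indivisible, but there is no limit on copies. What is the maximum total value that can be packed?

Best value-per-unit is food bag at 41/5; filling with it alone gives 5×41 = 205.
Optimal mix: 5×food bag + 1×stove → weight 28, value 227.

227 pts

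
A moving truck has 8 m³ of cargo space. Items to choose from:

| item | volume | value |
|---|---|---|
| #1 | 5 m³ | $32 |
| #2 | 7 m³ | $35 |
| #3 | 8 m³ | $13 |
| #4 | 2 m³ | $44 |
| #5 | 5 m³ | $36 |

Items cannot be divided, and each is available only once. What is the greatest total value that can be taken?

Check high-value combinations within 8 m³:
- #4+#5: volume 2+5=7, value 44+36=80
- #1+#4: volume 5+2=7, value 32+44=76
- #4: volume 2, value 44
- #5: volume 5, value 36
Best: $80.

$80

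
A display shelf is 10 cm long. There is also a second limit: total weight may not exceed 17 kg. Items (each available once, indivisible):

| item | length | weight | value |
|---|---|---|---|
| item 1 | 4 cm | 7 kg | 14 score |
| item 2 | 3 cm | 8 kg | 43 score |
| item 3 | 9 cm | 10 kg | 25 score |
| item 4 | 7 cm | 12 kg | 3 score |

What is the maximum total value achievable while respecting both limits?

Feasible sets respecting both limits:
- item 1+item 2: length 7, weight 15, value 57
- item 2: length 3, weight 8, value 43
- item 3: length 9, weight 10, value 25
- item 1: length 4, weight 7, value 14
Best: 57 score.

57 score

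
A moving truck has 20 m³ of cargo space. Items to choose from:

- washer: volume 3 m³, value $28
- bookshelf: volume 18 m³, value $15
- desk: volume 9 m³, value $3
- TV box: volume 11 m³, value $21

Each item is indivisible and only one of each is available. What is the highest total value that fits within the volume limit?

Check high-value combinations within 20 m³:
- washer+TV box: volume 3+11=14, value 28+21=49
- washer+desk: volume 3+9=12, value 28+3=31
- washer: volume 3, value 28
- desk+TV box: volume 9+11=20, value 3+21=24
Best: $49.

$49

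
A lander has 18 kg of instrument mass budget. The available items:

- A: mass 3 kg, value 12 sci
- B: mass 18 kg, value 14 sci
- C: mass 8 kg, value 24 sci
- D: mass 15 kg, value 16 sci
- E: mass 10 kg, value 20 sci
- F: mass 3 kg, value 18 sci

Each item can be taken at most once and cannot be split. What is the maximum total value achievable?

Check high-value combinations within 18 kg:
- A+C+F: mass 3+8+3=14, value 12+24+18=54
- A+E+F: mass 3+10+3=16, value 12+20+18=50
- C+E: mass 8+10=18, value 24+20=44
Best: 54 sci.

54 sci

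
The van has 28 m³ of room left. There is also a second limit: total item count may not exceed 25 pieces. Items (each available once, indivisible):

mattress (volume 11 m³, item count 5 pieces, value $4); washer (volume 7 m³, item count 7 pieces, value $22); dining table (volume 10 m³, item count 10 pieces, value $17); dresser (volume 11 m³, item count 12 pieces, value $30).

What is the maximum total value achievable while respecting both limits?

Feasible sets respecting both limits:
- washer+dresser: volume 18, item count 19, value 52
- dining table+dresser: volume 21, item count 22, value 47
- mattress+washer+dining table: volume 28, item count 22, value 43
- washer+dining table: volume 17, item count 17, value 39
Best: $52.

$52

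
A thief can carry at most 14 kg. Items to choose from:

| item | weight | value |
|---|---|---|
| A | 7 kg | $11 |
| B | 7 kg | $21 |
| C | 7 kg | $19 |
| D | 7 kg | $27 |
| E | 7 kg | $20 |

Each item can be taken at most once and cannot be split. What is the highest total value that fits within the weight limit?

This is a 0/1 knapsack; check combinations near the capacity.
- B+D: weight 7+7=14, value 21+27=48
- D+E: weight 7+7=14, value 27+20=47
- C+D: weight 7+7=14, value 19+27=46
- B+E: weight 7+7=14, value 21+20=41
- B+C: weight 7+7=14, value 21+19=40
Best: $48.

$48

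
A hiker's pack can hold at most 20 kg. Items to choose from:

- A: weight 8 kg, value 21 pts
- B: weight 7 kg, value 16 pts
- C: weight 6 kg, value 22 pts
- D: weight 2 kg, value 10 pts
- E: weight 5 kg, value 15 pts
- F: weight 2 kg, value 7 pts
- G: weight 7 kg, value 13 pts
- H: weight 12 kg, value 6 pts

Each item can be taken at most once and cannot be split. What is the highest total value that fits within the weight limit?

Check high-value combinations within 20 kg:
- B+C+D+E: weight 7+6+2+5=20, value 16+22+10+15=63
- A+C+D+F: weight 8+6+2+2=18, value 21+22+10+7=60
- B+C+E+F: weight 7+6+5+2=20, value 16+22+15+7=60
Best: 63 pts.

63 pts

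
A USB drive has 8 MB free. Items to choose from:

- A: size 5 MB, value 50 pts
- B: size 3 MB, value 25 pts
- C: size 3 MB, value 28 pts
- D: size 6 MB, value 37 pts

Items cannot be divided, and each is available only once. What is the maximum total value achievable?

78 pts

This is a 0/1 knapsack; check combinations near the capacity.
- A+C: size 5+3=8, value 50+28=78
- A+B: size 5+3=8, value 50+25=75
- B+C: size 3+3=6, value 25+28=53
Best: 78 pts.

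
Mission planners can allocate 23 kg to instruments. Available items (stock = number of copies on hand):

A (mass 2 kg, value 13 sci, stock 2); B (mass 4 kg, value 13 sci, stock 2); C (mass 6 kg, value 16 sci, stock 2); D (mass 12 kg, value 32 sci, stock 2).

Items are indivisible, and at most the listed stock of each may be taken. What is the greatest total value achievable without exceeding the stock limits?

Top feasible selections:
- 2×A + 1×C + 1×D: mass 22, value 74
- 2×A + 1×B + 1×D: mass 20, value 71
- 2×A + 1×B + 2×C: mass 20, value 71
- 1×A + 2×B + 1×D: mass 22, value 71
Best: 74 sci.

74 sci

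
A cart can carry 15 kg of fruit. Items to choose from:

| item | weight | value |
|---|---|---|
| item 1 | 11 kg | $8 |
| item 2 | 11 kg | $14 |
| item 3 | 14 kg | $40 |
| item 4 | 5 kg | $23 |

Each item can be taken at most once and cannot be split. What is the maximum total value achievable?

$40

Check high-value combinations within 15 kg:
- item 3: weight 14, value 40
- item 4: weight 5, value 23
- item 2: weight 11, value 14
- item 1: weight 11, value 8
Best: $40.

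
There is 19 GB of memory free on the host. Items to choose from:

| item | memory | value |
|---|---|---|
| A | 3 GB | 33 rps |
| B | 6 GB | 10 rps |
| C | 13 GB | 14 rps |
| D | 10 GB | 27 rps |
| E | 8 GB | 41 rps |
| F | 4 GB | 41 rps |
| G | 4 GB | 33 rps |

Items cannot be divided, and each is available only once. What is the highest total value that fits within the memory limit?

Check high-value combinations within 19 GB:
- A+E+F+G: memory 3+8+4+4=19, value 33+41+41+33=148
- A+B+F+G: memory 3+6+4+4=17, value 33+10+41+33=117
- A+E+F: memory 3+8+4=15, value 33+41+41=115
- E+F+G: memory 8+4+4=16, value 41+41+33=115
Best: 148 rps.

148 rps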